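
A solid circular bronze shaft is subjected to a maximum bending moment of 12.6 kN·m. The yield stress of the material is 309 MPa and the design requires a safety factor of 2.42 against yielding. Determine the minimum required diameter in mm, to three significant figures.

σ_allow = 309/2.42 = 127.7 MPa.
For a solid circular section σ = 32M/(πd³), so d³ = 32M/(π σ_allow) = 32×1.2600×10^7/(π×127.7) = 1.005×10^6 mm³.
d = 100.2 mm.

d = 100 mm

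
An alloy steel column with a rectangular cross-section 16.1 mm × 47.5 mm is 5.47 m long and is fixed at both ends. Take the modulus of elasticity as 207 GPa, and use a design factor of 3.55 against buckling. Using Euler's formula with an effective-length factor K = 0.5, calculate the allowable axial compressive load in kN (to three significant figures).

P_allow = 1.27 kN

Buckling occurs about the weak axis: I_min = h·b³/12 = 47.5×16.1³/12 = 16520 mm⁴ (b = 16.1 mm is the smaller dimension).
Effective length L_e = KL = 0.5×5.47 m = 2735 mm.
Euler critical load P_cr = π²EI/L_e² = π²×207000×16520/2735² = 4512 N.
P_allow = P_cr/n = 4512/3.55 = 1271 N.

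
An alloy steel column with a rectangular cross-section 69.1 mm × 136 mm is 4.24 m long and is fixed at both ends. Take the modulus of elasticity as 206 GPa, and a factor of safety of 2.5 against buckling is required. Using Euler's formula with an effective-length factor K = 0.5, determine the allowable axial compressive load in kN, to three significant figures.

P_allow = 677 kN

Buckling occurs about the weak axis: I_min = h·b³/12 = 136×69.1³/12 = 3.739×10^6 mm⁴ (b = 69.1 mm is the smaller dimension).
Effective length L_e = KL = 0.5×4.24 m = 2120 mm.
Euler critical load P_cr = π²EI/L_e² = π²×206000×3.739×10^6/2120² = 1.692×10^6 N.
P_allow = P_cr/n = 1.692×10^6/2.5 = 676600 N.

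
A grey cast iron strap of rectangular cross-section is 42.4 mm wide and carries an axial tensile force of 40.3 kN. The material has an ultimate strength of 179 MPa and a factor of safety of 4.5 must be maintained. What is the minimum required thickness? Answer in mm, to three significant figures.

t = 23.9 mm

σ_allow = 179/4.5 = 39.78 MPa.
Required area A = F/σ_allow = 40300/39.78 = 1013 mm².
t = A/w = 1013/42.4 = 23.89 mm.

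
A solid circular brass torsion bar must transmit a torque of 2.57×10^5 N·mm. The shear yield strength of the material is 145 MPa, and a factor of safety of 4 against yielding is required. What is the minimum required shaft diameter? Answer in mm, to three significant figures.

Allowable shear stress τ_allow = 145/4 = 36.25 MPa.
For a solid shaft τ = 16T/(πd³), so d³ = 16T/(π τ_allow) = 16×257000/(π×36.25) = 36110 mm³.
d = (36110)^(1/3) = 33.05 mm.

d = 33.1 mm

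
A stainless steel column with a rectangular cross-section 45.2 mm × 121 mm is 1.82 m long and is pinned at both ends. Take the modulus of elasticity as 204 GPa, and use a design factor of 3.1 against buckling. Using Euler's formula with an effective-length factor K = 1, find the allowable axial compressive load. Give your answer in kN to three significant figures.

Buckling occurs about the weak axis: I_min = h·b³/12 = 121×45.2³/12 = 931100 mm⁴ (b = 45.2 mm is the smaller dimension).
Effective length L_e = KL = 1×1.82 m = 1820 mm.
Euler critical load P_cr = π²EI/L_e² = π²×204000×931100/1820² = 566000 N.
P_allow = P_cr/n = 566000/3.1 = 182600 N.

P_allow = 183 kN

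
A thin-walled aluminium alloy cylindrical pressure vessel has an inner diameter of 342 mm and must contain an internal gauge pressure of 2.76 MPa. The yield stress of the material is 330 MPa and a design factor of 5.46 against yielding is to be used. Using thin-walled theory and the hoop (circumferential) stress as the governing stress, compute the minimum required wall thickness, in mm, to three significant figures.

t = 7.81 mm

σ_allow = 330/5.46 = 60.44 MPa.
Hoop stress σ_h = pD/(2t), so t = pD/(2σ_allow) = 2.76×342/(2×60.44) = 7.809 mm.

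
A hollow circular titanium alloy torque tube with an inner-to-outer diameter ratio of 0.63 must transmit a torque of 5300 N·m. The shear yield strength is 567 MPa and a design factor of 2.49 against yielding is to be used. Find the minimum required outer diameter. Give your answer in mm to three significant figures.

τ_allow = 567/2.49 = 227.7 MPa.
For a hollow shaft τ = 16T/[πd_o³(1−k⁴)] with k = 0.63, so 1−k⁴ = 0.8425.
d_o³ = 16T/[π τ_allow (1−k⁴)] = 16×5300000/(π×227.7×0.8425) = 140700 mm³.
d_o = 52.01 mm.

d_o = 52.0 mm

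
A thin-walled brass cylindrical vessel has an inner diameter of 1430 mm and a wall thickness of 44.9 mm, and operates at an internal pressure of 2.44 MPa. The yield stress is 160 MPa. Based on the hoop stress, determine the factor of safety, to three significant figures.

σ_h = pD/(2t) = 2.44×1430/(2×44.9) = 38.86 MPa.
n = 160/38.86 = 4.118.

n = 4.12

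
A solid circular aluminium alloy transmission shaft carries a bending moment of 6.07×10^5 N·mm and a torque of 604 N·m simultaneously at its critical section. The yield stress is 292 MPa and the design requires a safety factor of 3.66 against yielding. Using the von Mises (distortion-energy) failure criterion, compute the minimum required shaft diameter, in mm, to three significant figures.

d = 46.8 mm

σ_allow = σ_y/n = 292/3.66 = 79.78 MPa.
For a solid shaft σ_b = 32M/(πd³) and τ = 16T/(πd³), so the von Mises stress is σ' = (16/πd³)·√(4M²+3T²).
√(4M²+3T²) = √(4×(607000)² + 3×(604000)²) = 1.603×10^6 N·mm.
d³ = 16×1.603×10^6/(π×79.78) = 102300 mm³.
d = 46.77 mm.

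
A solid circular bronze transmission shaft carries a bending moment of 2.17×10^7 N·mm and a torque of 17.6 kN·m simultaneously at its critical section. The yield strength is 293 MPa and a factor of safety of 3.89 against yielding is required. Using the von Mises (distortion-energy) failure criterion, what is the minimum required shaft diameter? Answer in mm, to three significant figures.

d = 153 mm

σ_allow = σ_y/n = 293/3.89 = 75.32 MPa.
For a solid shaft σ_b = 32M/(πd³) and τ = 16T/(πd³), so the von Mises stress is σ' = (16/πd³)·√(4M²+3T²).
√(4M²+3T²) = √(4×(2.170×10^7)² + 3×(1.760×10^7)²) = 5.304×10^7 N·mm.
d³ = 16×5.304×10^7/(π×75.32) = 3.586×10^6 mm³.
d = 153.1 mm.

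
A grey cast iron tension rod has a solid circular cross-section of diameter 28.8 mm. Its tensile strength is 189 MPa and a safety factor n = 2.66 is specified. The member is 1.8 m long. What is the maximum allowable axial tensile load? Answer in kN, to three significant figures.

F_allow = 46.3 kN

σ_allow = 189/2.66 = 71.05 MPa.
A = πd²/4 = π×28.8²/4 = 651.4 mm².
F_allow = σ_allow × A = 71.05×651.4 = 46290 N.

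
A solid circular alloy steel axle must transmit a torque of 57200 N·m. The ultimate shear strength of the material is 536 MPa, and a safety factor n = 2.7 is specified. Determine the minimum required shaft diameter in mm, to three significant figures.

d = 114 mm

Allowable shear stress τ_allow = 536/2.7 = 198.5 MPa.
For a solid shaft τ = 16T/(πd³), so d³ = 16T/(π τ_allow) = 16×5.7200×10^7/(π×198.5) = 1.467×10^6 mm³.
d = (1.467×10^6)^(1/3) = 113.6 mm.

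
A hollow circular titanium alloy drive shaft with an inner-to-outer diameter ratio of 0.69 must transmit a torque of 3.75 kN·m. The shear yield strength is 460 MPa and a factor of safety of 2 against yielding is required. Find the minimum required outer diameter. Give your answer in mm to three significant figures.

d_o = 47.5 mm

τ_allow = 460/2 = 230.0 MPa.
For a hollow shaft τ = 16T/[πd_o³(1−k⁴)] with k = 0.69, so 1−k⁴ = 0.7733.
d_o³ = 16T/[π τ_allow (1−k⁴)] = 16×3750000/(π×230.0×0.7733) = 107400 mm³.
d_o = 47.53 mm.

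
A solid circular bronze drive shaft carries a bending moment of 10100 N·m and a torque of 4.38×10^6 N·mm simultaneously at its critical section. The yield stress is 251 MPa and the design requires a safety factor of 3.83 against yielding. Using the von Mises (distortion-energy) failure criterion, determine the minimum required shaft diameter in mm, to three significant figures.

σ_allow = σ_y/n = 251/3.83 = 65.54 MPa.
For a solid shaft σ_b = 32M/(πd³) and τ = 16T/(πd³), so the von Mises stress is σ' = (16/πd³)·√(4M²+3T²).
√(4M²+3T²) = √(4×(1.010×10^7)² + 3×(4.380×10^6)²) = 2.158×10^7 N·mm.
d³ = 16×2.158×10^7/(π×65.54) = 1.677×10^6 mm³.
d = 118.8 mm.

d = 119 mm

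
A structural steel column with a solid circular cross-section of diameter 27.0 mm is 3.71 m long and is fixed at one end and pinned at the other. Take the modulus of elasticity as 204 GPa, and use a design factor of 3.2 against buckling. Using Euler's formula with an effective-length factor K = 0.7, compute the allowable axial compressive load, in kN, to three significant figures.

P_allow = 2.43 kN

I = πd⁴/64 = π×27.0⁴/64 = 26090 mm⁴.
Effective length L_e = KL = 0.7×3.71 m = 2597 mm.
Euler critical load P_cr = π²EI/L_e² = π²×204000×26090/2597² = 7788 N.
P_allow = P_cr/n = 7788/3.2 = 2434 N.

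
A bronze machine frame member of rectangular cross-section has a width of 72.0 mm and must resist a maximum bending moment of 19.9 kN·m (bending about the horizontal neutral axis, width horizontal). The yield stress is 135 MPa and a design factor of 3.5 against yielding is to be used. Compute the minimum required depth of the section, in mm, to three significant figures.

σ_allow = 135/3.5 = 38.57 MPa.
For a rectangular section σ = 6M/(bh²), so h² = 6M/(b σ_allow) = 6×1.9900×10^7/(72.0×38.57) = 42990 mm².
h = 207.3 mm.

h = 207 mm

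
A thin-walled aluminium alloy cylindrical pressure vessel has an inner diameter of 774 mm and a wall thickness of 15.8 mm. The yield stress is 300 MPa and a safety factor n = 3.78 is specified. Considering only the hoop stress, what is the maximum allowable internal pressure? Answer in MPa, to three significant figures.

p_allow = 3.24 MPa

σ_allow = 300/3.78 = 79.37 MPa.
σ_h = pD/(2t) → p_allow = 2σ_allow t/D = 2×79.37×15.8/774 = 3.240 MPa.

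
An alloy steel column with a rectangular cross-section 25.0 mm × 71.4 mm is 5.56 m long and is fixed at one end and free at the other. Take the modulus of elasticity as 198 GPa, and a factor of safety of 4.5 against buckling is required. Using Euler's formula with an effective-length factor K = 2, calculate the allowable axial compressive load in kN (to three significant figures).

P_allow = 0.326 kN

Buckling occurs about the weak axis: I_min = h·b³/12 = 71.4×25.0³/12 = 92970 mm⁴ (b = 25.0 mm is the smaller dimension).
Effective length L_e = KL = 2×5.56 m = 11120 mm.
Euler critical load P_cr = π²EI/L_e² = π²×198000×92970/11120² = 1469 N.
P_allow = P_cr/n = 1469/4.5 = 326.5 N.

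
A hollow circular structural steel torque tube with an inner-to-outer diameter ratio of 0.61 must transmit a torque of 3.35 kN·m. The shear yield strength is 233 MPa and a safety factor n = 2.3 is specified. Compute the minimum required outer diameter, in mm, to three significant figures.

τ_allow = 233/2.3 = 101.3 MPa.
For a hollow shaft τ = 16T/[πd_o³(1−k⁴)] with k = 0.61, so 1−k⁴ = 0.8615.
d_o³ = 16T/[π τ_allow (1−k⁴)] = 16×3350000/(π×101.3×0.8615) = 195500 mm³.
d_o = 58.04 mm.

d_o = 58.0 mm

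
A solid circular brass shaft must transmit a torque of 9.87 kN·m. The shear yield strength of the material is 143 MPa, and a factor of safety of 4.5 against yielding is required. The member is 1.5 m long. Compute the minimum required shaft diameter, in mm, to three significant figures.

d = 117 mm

Allowable shear stress τ_allow = 143/4.5 = 31.78 MPa.
For a solid shaft τ = 16T/(πd³), so d³ = 16T/(π τ_allow) = 16×9870000/(π×31.78) = 1.582×10^6 mm³.
d = (1.582×10^6)^(1/3) = 116.5 mm.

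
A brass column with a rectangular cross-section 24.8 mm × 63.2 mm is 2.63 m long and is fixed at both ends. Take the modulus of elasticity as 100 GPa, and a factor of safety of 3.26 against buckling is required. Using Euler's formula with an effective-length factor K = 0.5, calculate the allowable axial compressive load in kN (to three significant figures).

P_allow = 14.1 kN

Buckling occurs about the weak axis: I_min = h·b³/12 = 63.2×24.8³/12 = 80330 mm⁴ (b = 24.8 mm is the smaller dimension).
Effective length L_e = KL = 0.5×2.63 m = 1315 mm.
Euler critical load P_cr = π²EI/L_e² = π²×100000×80330/1315² = 45850 N.
P_allow = P_cr/n = 45850/3.26 = 14060 N.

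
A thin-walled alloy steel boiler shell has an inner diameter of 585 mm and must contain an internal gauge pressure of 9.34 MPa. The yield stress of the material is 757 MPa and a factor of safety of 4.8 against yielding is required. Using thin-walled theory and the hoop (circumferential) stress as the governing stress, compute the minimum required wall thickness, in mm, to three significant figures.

σ_allow = 757/4.8 = 157.7 MPa.
Hoop stress σ_h = pD/(2t), so t = pD/(2σ_allow) = 9.34×585/(2×157.7) = 17.32 mm.

t = 17.3 mm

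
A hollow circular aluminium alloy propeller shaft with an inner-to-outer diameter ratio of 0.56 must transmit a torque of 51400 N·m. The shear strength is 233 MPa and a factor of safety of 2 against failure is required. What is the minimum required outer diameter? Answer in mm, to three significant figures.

τ_allow = 233/2 = 116.5 MPa.
For a hollow shaft τ = 16T/[πd_o³(1−k⁴)] with k = 0.56, so 1−k⁴ = 0.9017.
d_o³ = 16T/[π τ_allow (1−k⁴)] = 16×5.1400×10^7/(π×116.5×0.9017) = 2.492×10^6 mm³.
d_o = 135.6 mm.

d_o = 136 mm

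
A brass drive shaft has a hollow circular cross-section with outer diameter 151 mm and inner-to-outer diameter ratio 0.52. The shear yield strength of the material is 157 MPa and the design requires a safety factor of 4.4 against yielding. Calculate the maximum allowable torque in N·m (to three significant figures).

T_allow = 22400 N·m

τ_allow = 157/4.4 = 35.68 MPa.
For a hollow shaft T_allow = τ_allow·πd_o³(1−k⁴)/16 with 1−k⁴ = 0.9269, so πd_o³(1−k⁴)/16 = 626600 mm³.
T_allow = 35.68×626600 = 2.236×10^7 N·mm = 22360 N·m.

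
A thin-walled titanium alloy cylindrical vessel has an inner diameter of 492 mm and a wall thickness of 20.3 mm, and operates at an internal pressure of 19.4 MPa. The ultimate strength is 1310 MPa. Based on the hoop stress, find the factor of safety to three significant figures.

n = 5.57

σ_h = pD/(2t) = 19.4×492/(2×20.3) = 235.1 MPa.
n = 1310/235.1 = 5.572.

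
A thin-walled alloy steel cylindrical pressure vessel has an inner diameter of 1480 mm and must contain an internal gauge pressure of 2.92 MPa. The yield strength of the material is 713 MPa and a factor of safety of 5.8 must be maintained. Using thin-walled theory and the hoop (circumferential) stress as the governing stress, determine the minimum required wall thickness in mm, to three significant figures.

σ_allow = 713/5.8 = 122.9 MPa.
Hoop stress σ_h = pD/(2t), so t = pD/(2σ_allow) = 2.92×1480/(2×122.9) = 17.58 mm.

t = 17.6 mm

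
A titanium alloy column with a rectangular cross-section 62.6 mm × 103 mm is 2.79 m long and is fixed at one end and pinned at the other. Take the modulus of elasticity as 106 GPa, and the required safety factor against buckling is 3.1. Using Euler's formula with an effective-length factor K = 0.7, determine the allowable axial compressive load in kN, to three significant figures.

P_allow = 186 kN

Buckling occurs about the weak axis: I_min = h·b³/12 = 103×62.6³/12 = 2.106×10^6 mm⁴ (b = 62.6 mm is the smaller dimension).
Effective length L_e = KL = 0.7×2.79 m = 1953 mm.
Euler critical load P_cr = π²EI/L_e² = π²×106000×2.106×10^6/1953² = 577500 N.
P_allow = P_cr/n = 577500/3.1 = 186300 N.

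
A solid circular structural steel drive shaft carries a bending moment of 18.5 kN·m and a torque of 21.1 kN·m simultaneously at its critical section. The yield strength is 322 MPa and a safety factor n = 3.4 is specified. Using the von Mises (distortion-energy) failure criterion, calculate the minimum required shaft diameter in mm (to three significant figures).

σ_allow = σ_y/n = 322/3.4 = 94.71 MPa.
For a solid shaft σ_b = 32M/(πd³) and τ = 16T/(πd³), so the von Mises stress is σ' = (16/πd³)·√(4M²+3T²).
√(4M²+3T²) = √(4×(1.850×10^7)² + 3×(2.110×10^7)²) = 5.201×10^7 N·mm.
d³ = 16×5.201×10^7/(π×94.71) = 2.797×10^6 mm³.
d = 140.9 mm.

d = 141 mm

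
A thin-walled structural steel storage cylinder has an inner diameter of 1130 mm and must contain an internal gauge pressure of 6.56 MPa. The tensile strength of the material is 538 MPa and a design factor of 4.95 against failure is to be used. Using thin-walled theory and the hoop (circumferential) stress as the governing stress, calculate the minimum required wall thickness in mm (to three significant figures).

t = 34.1 mm

σ_allow = 538/4.95 = 108.7 MPa.
Hoop stress σ_h = pD/(2t), so t = pD/(2σ_allow) = 6.56×1130/(2×108.7) = 34.10 mm.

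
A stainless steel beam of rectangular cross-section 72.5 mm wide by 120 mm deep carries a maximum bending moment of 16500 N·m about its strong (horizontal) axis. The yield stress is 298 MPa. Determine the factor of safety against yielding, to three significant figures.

Section modulus S = bh²/6 = 72.5×120²/6 = 174000 mm³.
σ = M/S = 1.6500×10^7/174000 = 94.83 MPa.
n = 298/94.83 = 3.143.

n = 3.14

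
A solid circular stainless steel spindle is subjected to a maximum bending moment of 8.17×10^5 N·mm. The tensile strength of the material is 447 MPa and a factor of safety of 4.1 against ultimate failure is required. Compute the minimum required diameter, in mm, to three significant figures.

d = 42.4 mm

σ_allow = 447/4.1 = 109.0 MPa.
For a solid circular section σ = 32M/(πd³), so d³ = 32M/(π σ_allow) = 32×817000/(π×109.0) = 76330 mm³.
d = 42.42 mm.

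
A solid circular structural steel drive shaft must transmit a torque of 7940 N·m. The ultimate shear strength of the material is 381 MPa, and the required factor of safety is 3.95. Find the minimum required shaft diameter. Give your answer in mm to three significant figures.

d = 74.8 mm

Allowable shear stress τ_allow = 381/3.95 = 96.46 MPa.
For a solid shaft τ = 16T/(πd³), so d³ = 16T/(π τ_allow) = 16×7940000/(π×96.46) = 419200 mm³.
d = (419200)^(1/3) = 74.84 mm.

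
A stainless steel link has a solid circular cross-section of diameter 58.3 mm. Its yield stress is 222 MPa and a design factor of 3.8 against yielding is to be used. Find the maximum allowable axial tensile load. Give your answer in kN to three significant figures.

F_allow = 156 kN

σ_allow = 222/3.8 = 58.42 MPa.
A = πd²/4 = π×58.3²/4 = 2669 mm².
F_allow = σ_allow × A = 58.42×2669 = 156000 N.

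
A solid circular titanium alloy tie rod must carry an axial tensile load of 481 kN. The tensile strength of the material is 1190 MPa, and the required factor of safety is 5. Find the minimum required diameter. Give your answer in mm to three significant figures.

d = 50.7 mm

Allowable stress σ_allow = 1190/5 = 238.0 MPa.
Required area A = F/σ_allow = 481000/238.0 = 2021 mm².
A = πd²/4 → d = √(4A/π) = 50.73 mm.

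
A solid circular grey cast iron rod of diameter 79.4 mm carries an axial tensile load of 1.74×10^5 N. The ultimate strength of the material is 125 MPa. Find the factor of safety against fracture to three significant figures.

A = πd²/4 = 4951 mm².
σ = F/A = 174000/4951 = 35.14 MPa.
n = 125/35.14 = 3.557.

n = 3.56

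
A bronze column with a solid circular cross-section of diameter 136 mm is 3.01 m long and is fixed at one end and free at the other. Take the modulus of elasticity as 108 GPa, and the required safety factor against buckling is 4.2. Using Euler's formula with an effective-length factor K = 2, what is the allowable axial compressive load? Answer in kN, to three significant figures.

I = πd⁴/64 = π×136⁴/64 = 1.679×10^7 mm⁴.
Effective length L_e = KL = 2×3.01 m = 6020 mm.
Euler critical load P_cr = π²EI/L_e² = π²×108000×1.679×10^7/6020² = 493900 N.
P_allow = P_cr/n = 493900/4.2 = 117600 N.

P_allow = 118 kN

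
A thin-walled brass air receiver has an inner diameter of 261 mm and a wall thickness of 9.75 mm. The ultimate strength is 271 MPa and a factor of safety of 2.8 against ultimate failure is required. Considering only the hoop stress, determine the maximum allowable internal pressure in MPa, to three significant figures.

p_allow = 7.23 MPa

σ_allow = 271/2.8 = 96.79 MPa.
σ_h = pD/(2t) → p_allow = 2σ_allow t/D = 2×96.79×9.75/261 = 7.231 MPa.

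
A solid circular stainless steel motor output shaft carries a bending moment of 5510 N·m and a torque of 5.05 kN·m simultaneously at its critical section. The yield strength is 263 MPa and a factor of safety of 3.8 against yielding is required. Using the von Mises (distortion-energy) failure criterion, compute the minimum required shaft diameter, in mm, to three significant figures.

σ_allow = σ_y/n = 263/3.8 = 69.21 MPa.
For a solid shaft σ_b = 32M/(πd³) and τ = 16T/(πd³), so the von Mises stress is σ' = (16/πd³)·√(4M²+3T²).
√(4M²+3T²) = √(4×(5.510×10^6)² + 3×(5.050×10^6)²) = 1.407×10^7 N·mm.
d³ = 16×1.407×10^7/(π×69.21) = 1.035×10^6 mm³.
d = 101.2 mm.

d = 101 mm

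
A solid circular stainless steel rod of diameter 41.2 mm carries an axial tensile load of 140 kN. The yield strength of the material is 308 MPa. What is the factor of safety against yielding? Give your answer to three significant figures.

n = 2.93

A = πd²/4 = 1333 mm².
σ = F/A = 140000/1333 = 105.0 MPa.
n = 308/105.0 = 2.933.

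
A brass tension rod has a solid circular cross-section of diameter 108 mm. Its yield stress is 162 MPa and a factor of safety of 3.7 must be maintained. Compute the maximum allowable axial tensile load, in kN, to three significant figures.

F_allow = 401 kN

σ_allow = 162/3.7 = 43.78 MPa.
A = πd²/4 = π×108²/4 = 9161 mm².
F_allow = σ_allow × A = 43.78×9161 = 401100 N.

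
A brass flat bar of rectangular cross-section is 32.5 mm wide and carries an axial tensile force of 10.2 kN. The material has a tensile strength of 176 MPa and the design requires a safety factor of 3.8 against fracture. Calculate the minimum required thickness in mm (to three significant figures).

σ_allow = 176/3.8 = 46.32 MPa.
Required area A = F/σ_allow = 10200/46.32 = 220.2 mm².
t = A/w = 220.2/32.5 = 6.776 mm.

t = 6.78 mm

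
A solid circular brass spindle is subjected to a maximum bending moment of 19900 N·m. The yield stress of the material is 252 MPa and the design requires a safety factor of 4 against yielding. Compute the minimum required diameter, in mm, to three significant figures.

d = 148 mm

σ_allow = 252/4 = 63.00 MPa.
For a solid circular section σ = 32M/(πd³), so d³ = 32M/(π σ_allow) = 32×1.9900×10^7/(π×63.00) = 3.217×10^6 mm³.
d = 147.6 mm.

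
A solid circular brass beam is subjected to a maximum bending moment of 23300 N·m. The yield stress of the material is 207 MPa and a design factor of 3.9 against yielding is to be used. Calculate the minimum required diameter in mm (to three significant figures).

d = 165 mm

σ_allow = 207/3.9 = 53.08 MPa.
For a solid circular section σ = 32M/(πd³), so d³ = 32M/(π σ_allow) = 32×2.3300×10^7/(π×53.08) = 4.471×10^6 mm³.
d = 164.7 mm.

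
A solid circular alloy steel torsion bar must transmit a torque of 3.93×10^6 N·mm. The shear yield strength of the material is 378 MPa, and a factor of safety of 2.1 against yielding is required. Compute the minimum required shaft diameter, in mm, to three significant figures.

d = 48.1 mm

Allowable shear stress τ_allow = 378/2.1 = 180.0 MPa.
For a solid shaft τ = 16T/(πd³), so d³ = 16T/(π τ_allow) = 16×3930000/(π×180.0) = 111200 mm³.
d = (111200)^(1/3) = 48.09 mm.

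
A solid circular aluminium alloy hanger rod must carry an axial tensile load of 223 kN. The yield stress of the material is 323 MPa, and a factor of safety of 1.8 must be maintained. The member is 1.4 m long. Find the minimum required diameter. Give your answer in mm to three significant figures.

Allowable stress σ_allow = 323/1.8 = 179.4 MPa.
Required area A = F/σ_allow = 223000/179.4 = 1243 mm².
A = πd²/4 → d = √(4A/π) = 39.78 mm.

d = 39.8 mm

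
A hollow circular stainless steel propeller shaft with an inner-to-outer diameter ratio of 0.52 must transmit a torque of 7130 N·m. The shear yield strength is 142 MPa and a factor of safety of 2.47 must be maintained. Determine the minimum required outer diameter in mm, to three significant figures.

τ_allow = 142/2.47 = 57.49 MPa.
For a hollow shaft τ = 16T/[πd_o³(1−k⁴)] with k = 0.52, so 1−k⁴ = 0.9269.
d_o³ = 16T/[π τ_allow (1−k⁴)] = 16×7130000/(π×57.49×0.9269) = 681500 mm³.
d_o = 88.00 mm.

d_o = 88.0 mm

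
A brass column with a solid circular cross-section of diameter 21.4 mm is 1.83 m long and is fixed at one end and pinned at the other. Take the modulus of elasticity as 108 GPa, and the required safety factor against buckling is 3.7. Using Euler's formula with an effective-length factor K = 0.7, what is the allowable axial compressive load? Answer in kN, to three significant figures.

I = πd⁴/64 = π×21.4⁴/64 = 10290 mm⁴.
Effective length L_e = KL = 0.7×1.83 m = 1281 mm.
Euler critical load P_cr = π²EI/L_e² = π²×108000×10290/1281² = 6687 N.
P_allow = P_cr/n = 6687/3.7 = 1807 N.

P_allow = 1.81 kN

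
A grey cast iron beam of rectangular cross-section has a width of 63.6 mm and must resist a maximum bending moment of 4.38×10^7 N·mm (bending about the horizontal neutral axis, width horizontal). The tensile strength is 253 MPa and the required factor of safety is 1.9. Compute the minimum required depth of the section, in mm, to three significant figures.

h = 176 mm

σ_allow = 253/1.9 = 133.2 MPa.
For a rectangular section σ = 6M/(bh²), so h² = 6M/(b σ_allow) = 6×4.3800×10^7/(63.6×133.2) = 31030 mm².
h = 176.2 mm.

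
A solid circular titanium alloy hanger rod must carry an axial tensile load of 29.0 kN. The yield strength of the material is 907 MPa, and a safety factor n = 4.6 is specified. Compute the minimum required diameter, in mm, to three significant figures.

d = 13.7 mm

Allowable stress σ_allow = 907/4.6 = 197.2 MPa.
Required area A = F/σ_allow = 29000/197.2 = 147.1 mm².
A = πd²/4 → d = √(4A/π) = 13.68 mm.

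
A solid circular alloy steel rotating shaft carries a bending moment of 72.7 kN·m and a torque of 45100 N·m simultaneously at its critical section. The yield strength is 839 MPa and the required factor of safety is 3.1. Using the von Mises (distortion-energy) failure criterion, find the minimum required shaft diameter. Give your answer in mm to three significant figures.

σ_allow = σ_y/n = 839/3.1 = 270.6 MPa.
For a solid shaft σ_b = 32M/(πd³) and τ = 16T/(πd³), so the von Mises stress is σ' = (16/πd³)·√(4M²+3T²).
√(4M²+3T²) = √(4×(7.270×10^7)² + 3×(4.510×10^7)²) = 1.651×10^8 N·mm.
d³ = 16×1.651×10^8/(π×270.6) = 3.106×10^6 mm³.
d = 145.9 mm.

d = 146 mm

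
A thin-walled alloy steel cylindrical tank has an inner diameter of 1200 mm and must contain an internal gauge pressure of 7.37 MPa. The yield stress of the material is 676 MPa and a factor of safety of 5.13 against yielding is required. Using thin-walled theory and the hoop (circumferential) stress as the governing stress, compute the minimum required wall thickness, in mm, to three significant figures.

t = 33.6 mm

σ_allow = 676/5.13 = 131.8 MPa.
Hoop stress σ_h = pD/(2t), so t = pD/(2σ_allow) = 7.37×1200/(2×131.8) = 33.56 mm.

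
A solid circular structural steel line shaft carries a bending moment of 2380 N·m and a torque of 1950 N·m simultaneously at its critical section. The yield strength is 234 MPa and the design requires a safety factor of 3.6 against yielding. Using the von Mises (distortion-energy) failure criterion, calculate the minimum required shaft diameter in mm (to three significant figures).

σ_allow = σ_y/n = 234/3.6 = 65.00 MPa.
For a solid shaft σ_b = 32M/(πd³) and τ = 16T/(πd³), so the von Mises stress is σ' = (16/πd³)·√(4M²+3T²).
√(4M²+3T²) = √(4×(2.380×10^6)² + 3×(1.950×10^6)²) = 5.837×10^6 N·mm.
d³ = 16×5.837×10^6/(π×65.00) = 457300 mm³.
d = 77.04 mm.

d = 77.0 mm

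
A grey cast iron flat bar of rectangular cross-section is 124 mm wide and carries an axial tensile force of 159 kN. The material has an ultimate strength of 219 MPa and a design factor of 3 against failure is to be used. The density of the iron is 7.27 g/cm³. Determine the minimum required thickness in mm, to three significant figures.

t = 17.6 mm

σ_allow = 219/3 = 73.00 MPa.
Required area A = F/σ_allow = 159000/73.00 = 2178 mm².
t = A/w = 2178/124 = 17.57 mm.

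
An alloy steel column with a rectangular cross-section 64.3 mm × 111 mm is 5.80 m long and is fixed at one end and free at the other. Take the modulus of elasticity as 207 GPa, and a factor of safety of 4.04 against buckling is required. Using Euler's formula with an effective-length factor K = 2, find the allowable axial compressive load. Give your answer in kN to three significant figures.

P_allow = 9.24 kN

Buckling occurs about the weak axis: I_min = h·b³/12 = 111×64.3³/12 = 2.459×10^6 mm⁴ (b = 64.3 mm is the smaller dimension).
Effective length L_e = KL = 2×5.80 m = 11600 mm.
Euler critical load P_cr = π²EI/L_e² = π²×207000×2.459×10^6/11600² = 37340 N.
P_allow = P_cr/n = 37340/4.04 = 9242 N.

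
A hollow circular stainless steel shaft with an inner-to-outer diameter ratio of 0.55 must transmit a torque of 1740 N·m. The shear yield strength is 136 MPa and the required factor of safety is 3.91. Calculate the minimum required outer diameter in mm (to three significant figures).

τ_allow = 136/3.91 = 34.78 MPa.
For a hollow shaft τ = 16T/[πd_o³(1−k⁴)] with k = 0.55, so 1−k⁴ = 0.9085.
d_o³ = 16T/[π τ_allow (1−k⁴)] = 16×1740000/(π×34.78×0.9085) = 280400 mm³.
d_o = 65.46 mm.

d_o = 65.5 mm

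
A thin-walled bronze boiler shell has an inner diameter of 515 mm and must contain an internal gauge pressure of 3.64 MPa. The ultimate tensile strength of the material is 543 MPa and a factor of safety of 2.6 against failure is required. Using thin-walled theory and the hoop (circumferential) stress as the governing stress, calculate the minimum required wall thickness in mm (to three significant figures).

t = 4.49 mm

σ_allow = 543/2.6 = 208.8 MPa.
Hoop stress σ_h = pD/(2t), so t = pD/(2σ_allow) = 3.64×515/(2×208.8) = 4.488 mm.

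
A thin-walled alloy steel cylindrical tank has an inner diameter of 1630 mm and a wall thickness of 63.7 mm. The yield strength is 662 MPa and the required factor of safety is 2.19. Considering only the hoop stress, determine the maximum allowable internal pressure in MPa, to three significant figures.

σ_allow = 662/2.19 = 302.3 MPa.
σ_h = pD/(2t) → p_allow = 2σ_allow t/D = 2×302.3×63.7/1630 = 23.63 MPa.

p_allow = 23.6 MPa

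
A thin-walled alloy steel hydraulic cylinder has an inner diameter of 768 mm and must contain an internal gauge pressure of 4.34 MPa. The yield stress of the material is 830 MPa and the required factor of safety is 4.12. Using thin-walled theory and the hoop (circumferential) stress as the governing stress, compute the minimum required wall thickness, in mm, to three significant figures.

σ_allow = 830/4.12 = 201.5 MPa.
Hoop stress σ_h = pD/(2t), so t = pD/(2σ_allow) = 4.34×768/(2×201.5) = 8.273 mm.

t = 8.27 mm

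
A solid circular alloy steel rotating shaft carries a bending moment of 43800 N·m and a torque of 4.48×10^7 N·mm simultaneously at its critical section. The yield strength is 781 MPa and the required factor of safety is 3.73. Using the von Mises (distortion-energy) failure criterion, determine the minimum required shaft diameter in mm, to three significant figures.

d = 142 mm

σ_allow = σ_y/n = 781/3.73 = 209.4 MPa.
For a solid shaft σ_b = 32M/(πd³) and τ = 16T/(πd³), so the von Mises stress is σ' = (16/πd³)·√(4M²+3T²).
√(4M²+3T²) = √(4×(4.380×10^7)² + 3×(4.480×10^7)²) = 1.170×10^8 N·mm.
d³ = 16×1.170×10^8/(π×209.4) = 2.846×10^6 mm³.
d = 141.7 mm.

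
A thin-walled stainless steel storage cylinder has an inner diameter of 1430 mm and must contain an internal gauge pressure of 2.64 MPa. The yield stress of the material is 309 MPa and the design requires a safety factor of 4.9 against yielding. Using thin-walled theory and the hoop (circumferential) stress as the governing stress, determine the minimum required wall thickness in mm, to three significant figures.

σ_allow = 309/4.9 = 63.06 MPa.
Hoop stress σ_h = pD/(2t), so t = pD/(2σ_allow) = 2.64×1430/(2×63.06) = 29.93 mm.

t = 29.9 mm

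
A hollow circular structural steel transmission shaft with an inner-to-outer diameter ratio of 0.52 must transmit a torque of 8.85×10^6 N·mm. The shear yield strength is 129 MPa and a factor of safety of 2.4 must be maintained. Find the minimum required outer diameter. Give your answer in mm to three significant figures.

τ_allow = 129/2.4 = 53.75 MPa.
For a hollow shaft τ = 16T/[πd_o³(1−k⁴)] with k = 0.52, so 1−k⁴ = 0.9269.
d_o³ = 16T/[π τ_allow (1−k⁴)] = 16×8850000/(π×53.75×0.9269) = 904700 mm³.
d_o = 96.72 mm.

d_o = 96.7 mm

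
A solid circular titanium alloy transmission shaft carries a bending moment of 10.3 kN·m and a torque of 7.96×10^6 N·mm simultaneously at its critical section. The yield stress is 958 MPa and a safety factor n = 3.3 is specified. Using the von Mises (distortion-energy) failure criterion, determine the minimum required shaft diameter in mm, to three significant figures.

σ_allow = σ_y/n = 958/3.3 = 290.3 MPa.
For a solid shaft σ_b = 32M/(πd³) and τ = 16T/(πd³), so the von Mises stress is σ' = (16/πd³)·√(4M²+3T²).
√(4M²+3T²) = √(4×(1.030×10^7)² + 3×(7.960×10^6)²) = 2.479×10^7 N·mm.
d³ = 16×2.479×10^7/(π×290.3) = 434900 mm³.
d = 75.76 mm.

d = 75.8 mm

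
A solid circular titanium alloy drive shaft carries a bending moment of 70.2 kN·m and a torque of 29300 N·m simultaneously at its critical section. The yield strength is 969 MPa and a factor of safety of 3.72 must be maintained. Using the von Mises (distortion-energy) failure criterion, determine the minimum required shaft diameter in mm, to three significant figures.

d = 143 mm

σ_allow = σ_y/n = 969/3.72 = 260.5 MPa.
For a solid shaft σ_b = 32M/(πd³) and τ = 16T/(πd³), so the von Mises stress is σ' = (16/πd³)·√(4M²+3T²).
√(4M²+3T²) = √(4×(7.020×10^7)² + 3×(2.930×10^7)²) = 1.493×10^8 N·mm.
d³ = 16×1.493×10^8/(π×260.5) = 2.919×10^6 mm³.
d = 142.9 mm.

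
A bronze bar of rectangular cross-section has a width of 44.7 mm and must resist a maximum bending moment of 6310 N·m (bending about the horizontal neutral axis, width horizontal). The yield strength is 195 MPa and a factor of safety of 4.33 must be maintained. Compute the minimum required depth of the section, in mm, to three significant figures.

h = 137 mm

σ_allow = 195/4.33 = 45.03 MPa.
For a rectangular section σ = 6M/(bh²), so h² = 6M/(b σ_allow) = 6×6310000/(44.7×45.03) = 18810 mm².
h = 137.1 mm.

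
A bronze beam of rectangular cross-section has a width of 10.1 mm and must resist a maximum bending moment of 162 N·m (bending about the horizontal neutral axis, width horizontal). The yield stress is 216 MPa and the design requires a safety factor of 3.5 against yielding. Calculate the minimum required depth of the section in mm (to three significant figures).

h = 39.5 mm

σ_allow = 216/3.5 = 61.71 MPa.
For a rectangular section σ = 6M/(bh²), so h² = 6M/(b σ_allow) = 6×162000/(10.1×61.71) = 1559 mm².
h = 39.49 mm.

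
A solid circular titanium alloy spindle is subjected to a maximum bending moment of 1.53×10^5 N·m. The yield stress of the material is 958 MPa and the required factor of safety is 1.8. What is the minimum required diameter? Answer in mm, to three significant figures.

d = 143 mm

σ_allow = 958/1.8 = 532.2 MPa.
For a solid circular section σ = 32M/(πd³), so d³ = 32M/(π σ_allow) = 32×1.5300×10^8/(π×532.2) = 2.928×10^6 mm³.
d = 143.1 mm.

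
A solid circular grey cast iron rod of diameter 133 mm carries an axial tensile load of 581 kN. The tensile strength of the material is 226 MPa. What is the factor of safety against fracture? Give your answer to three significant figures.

A = πd²/4 = 13890 mm².
σ = F/A = 581000/13890 = 41.82 MPa.
n = 226/41.82 = 5.404.

n = 5.40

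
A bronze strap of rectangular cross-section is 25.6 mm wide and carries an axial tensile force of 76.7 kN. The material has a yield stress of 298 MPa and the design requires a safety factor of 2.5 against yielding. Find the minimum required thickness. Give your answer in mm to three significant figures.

σ_allow = 298/2.5 = 119.2 MPa.
Required area A = F/σ_allow = 76700/119.2 = 643.5 mm².
t = A/w = 643.5/25.6 = 25.14 mm.

t = 25.1 mm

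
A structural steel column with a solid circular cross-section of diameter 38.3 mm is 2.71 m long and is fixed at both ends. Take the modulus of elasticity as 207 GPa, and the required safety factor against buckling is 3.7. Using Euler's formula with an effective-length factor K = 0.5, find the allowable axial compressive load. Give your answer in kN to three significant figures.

I = πd⁴/64 = π×38.3⁴/64 = 105600 mm⁴.
Effective length L_e = KL = 0.5×2.71 m = 1355 mm.
Euler critical load P_cr = π²EI/L_e² = π²×207000×105600/1355² = 117500 N.
P_allow = P_cr/n = 117500/3.7 = 31770 N.

P_allow = 31.8 kN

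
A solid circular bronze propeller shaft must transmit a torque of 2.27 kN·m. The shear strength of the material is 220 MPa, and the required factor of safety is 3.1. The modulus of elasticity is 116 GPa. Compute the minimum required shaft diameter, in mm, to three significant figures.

Allowable shear stress τ_allow = 220/3.1 = 70.97 MPa.
For a solid shaft τ = 16T/(πd³), so d³ = 16T/(π τ_allow) = 16×2270000/(π×70.97) = 162900 mm³.
d = (162900)^(1/3) = 54.61 mm.

d = 54.6 mm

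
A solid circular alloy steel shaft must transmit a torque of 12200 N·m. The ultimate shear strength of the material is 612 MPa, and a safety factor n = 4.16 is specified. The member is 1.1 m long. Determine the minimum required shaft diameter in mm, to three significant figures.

d = 75.0 mm

Allowable shear stress τ_allow = 612/4.16 = 147.1 MPa.
For a solid shaft τ = 16T/(πd³), so d³ = 16T/(π τ_allow) = 16×1.2200×10^7/(π×147.1) = 422300 mm³.
d = (422300)^(1/3) = 75.03 mm.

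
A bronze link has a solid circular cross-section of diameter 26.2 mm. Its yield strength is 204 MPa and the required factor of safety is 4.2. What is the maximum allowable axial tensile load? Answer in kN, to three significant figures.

F_allow = 26.2 kN

σ_allow = 204/4.2 = 48.57 MPa.
A = πd²/4 = π×26.2²/4 = 539.1 mm².
F_allow = σ_allow × A = 48.57×539.1 = 26190 N.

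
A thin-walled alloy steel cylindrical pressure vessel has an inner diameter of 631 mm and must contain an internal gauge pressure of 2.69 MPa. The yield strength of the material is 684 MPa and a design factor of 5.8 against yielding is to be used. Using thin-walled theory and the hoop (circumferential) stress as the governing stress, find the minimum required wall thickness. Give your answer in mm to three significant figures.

σ_allow = 684/5.8 = 117.9 MPa.
Hoop stress σ_h = pD/(2t), so t = pD/(2σ_allow) = 2.69×631/(2×117.9) = 7.197 mm.

t = 7.20 mm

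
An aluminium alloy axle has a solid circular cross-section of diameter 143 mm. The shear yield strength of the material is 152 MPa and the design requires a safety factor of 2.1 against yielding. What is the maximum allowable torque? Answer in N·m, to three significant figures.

T_allow = 41600 N·m

τ_allow = 152/2.1 = 72.38 MPa.
For a solid shaft T_allow = τ_allow·πd³/16; πd³/16 = π×143³/16 = 574200 mm³.
T_allow = 72.38×574200 = 4.156×10^7 N·mm = 41560 N·m.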